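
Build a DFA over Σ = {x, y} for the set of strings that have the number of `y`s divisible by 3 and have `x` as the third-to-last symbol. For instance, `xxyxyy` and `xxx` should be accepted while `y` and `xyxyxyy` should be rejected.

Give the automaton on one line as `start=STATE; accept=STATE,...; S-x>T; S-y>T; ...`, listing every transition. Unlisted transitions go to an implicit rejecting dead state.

start=S0; accept=S6,S9,S12,S13; S0-x>S1; S0-y>S2; S1-x>S3; S1-y>S2; S2-x>S4; S2-y>S5; S3-x>S6; S3-y>S2; S4-x>S4; S4-y>S7; S5-x>S8; S5-y>S0; S6-x>S6; S6-y>S2; S7-x>S8; S7-y>S9; S8-x>S10; S8-y>S11; S9-x>S1; S9-y>S2; S10-x>S10; S10-y>S12; S11-x>S13; S11-y>S2; S12-x>S13; S12-y>S2; S13-x>S3; S13-y>S2

Run two small machines in parallel and take their product. The first has 3 states tracking the count of `y`s modulo 3; the second has 15 states tracking the last 3 symbols read. A product state is a pair (one from each), accepting exactly when both do. After merging equivalent states the machine shrinks.
14 states suffice.
          x    y  
>  S0     S1   S2 
   S1     S3   S2 
   S2     S4   S5 
   S3     S6   S2 
   S4     S4   S7 
   S5     S8   S0 
 * S6     S6   S2 
   S7     S8   S9 
   S8    S10  S11 
 * S9     S1   S2 
   S10   S10  S12 
   S11   S13   S2 
 * S12   S13   S2 
 * S13    S3   S2 
(> = start, * = accepting)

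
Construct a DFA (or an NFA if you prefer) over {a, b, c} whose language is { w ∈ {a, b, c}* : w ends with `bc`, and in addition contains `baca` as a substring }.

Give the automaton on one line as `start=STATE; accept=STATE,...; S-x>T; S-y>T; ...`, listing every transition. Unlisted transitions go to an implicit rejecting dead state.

start=s0; accept=s6; s0-a>s0; s0-b>s1; s0-c>s0; s1-a>s2; s1-b>s1; s1-c>s0; s2-a>s0; s2-b>s1; s2-c>s3; s3-a>s4; s3-b>s1; s3-c>s0; s4-a>s4; s4-b>s5; s4-c>s4; s5-a>s4; s5-b>s5; s5-c>s6; s6-a>s4; s6-b>s5; s6-c>s4

Build one automaton per condition and run them in lockstep. The first has 3 states tracking how much of the suffix `bc` has currently been matched; the second has 5 states tracking whether and how much of `baca` has been seen. A product state is a pair (one from each), accepting exactly when both do. Equivalent product states are then merged.
A 7-state machine:
        a   b   c  
>  s0   s0  s1  s0 
   s1   s2  s1  s0 
   s2   s0  s1  s3 
   s3   s4  s1  s0 
   s4   s4  s5  s4 
   s5   s4  s5  s6 
 * s6   s4  s5  s4 
(> = start, * = accepting)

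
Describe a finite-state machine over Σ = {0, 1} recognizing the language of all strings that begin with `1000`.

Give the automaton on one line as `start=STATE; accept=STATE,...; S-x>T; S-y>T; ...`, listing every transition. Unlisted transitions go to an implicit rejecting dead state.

start=q0; accept=q4; q0-0>q5; q0-1>q1; q1-0>q2; q1-1>q5; q2-0>q3; q2-1>q5; q3-0>q4; q3-1>q5; q4-0>q4; q4-1>q4; q5-0>q5; q5-1>q5

Check the first 4 symbols one by one: q0 through q3 record how many have matched `1000` so far; any wrong symbol goes to the dead state q5. After all 4 match we enter the accepting sink q4.
A 6-state machine:
        0   1  
>  q0   q5  q1 
   q1   q2  q5 
   q2   q3  q5 
   q3   q4  q5 
 * q4   q4  q4 
   q5   q5  q5 
(> = start, * = accepting)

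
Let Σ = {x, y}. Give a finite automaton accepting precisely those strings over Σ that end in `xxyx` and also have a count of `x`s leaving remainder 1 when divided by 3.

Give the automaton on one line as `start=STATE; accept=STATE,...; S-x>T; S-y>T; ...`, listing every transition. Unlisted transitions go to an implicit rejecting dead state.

Handle the two conditions separately and then intersect. One (5 states) tracks how much of the suffix `xxyx` has currently been matched; the other (3 states) tracks the count of `x`s modulo 3. Each combined state is a pair, one component from each; accept when both components accept. Minimizing collapses redundant product states.
7 states suffice.
        x   y  
>  s0   s1  s0 
   s1   s2  s1 
   s2   s3  s4 
   s3   s1  s5 
   s4   s0  s4 
   s5   s6  s0 
 * s6   s2  s1 
(> = start, * = accepting)

start=s0; accept=s6; s0-x>s1; s0-y>s0; s1-x>s2; s1-y>s1; s2-x>s3; s2-y>s4; s3-x>s1; s3-y>s5; s4-x>s0; s4-y>s4; s5-x>s6; s5-y>s0; s6-x>s2; s6-y>s1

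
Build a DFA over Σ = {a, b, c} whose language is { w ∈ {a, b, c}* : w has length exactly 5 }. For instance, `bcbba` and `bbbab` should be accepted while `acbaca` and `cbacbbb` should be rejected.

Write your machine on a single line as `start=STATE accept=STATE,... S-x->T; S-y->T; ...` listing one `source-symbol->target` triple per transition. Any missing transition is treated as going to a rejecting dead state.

start=q0; accept=q5; q0-a->q1; q0-b->q1; q0-c->q1; q1-a->q2; q1-b->q2; q1-c->q2; q2-a->q3; q2-b->q3; q2-c->q3; q3-a->q4; q3-b->q4; q3-c->q4; q4-a->q5; q4-b->q5; q4-c->q5; q5-a->q6; q5-b->q6; q5-c->q6; q6-a->q6; q6-b->q6; q6-c->q6

Count input length up to 6: every symbol moves from q0 toward q6, which means 'more than 5' and absorbs. Accept from {q5}.
        a   b   c  
>  q0   q1  q1  q1 
   q1   q2  q2  q2 
   q2   q3  q3  q3 
   q3   q4  q4  q4 
   q4   q5  q5  q5 
 * q5   q6  q6  q6 
   q6   q6  q6  q6 
(> = start, * = accepting)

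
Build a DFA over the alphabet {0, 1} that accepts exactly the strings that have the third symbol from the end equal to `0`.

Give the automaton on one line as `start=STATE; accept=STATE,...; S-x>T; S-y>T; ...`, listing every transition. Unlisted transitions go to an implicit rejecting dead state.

start=q0; accept=q7,q8,q9,q10; q0-0>q1; q0-1>q2; q1-0>q3; q1-1>q4; q2-0>q5; q2-1>q6; q3-0>q7; q3-1>q8; q4-0>q9; q4-1>q10; q5-0>q11; q5-1>q12; q6-0>q13; q6-1>q14; q7-0>q7; q7-1>q8; q8-0>q9; q8-1>q10; q9-0>q11; q9-1>q12; q10-0>q13; q10-1>q14; q11-0>q7; q11-1>q8; q12-0>q9; q12-1>q10; q13-0>q11; q13-1>q12; q14-0>q13; q14-1>q14

Because acceptance depends on a position counted from the end, the machine has to buffer the most recent 3 symbols. Make each state the string of the last up-to-3 symbols read; on input `x` shift the window left and append `x`. Accept when the buffered window has length 3 and begins with `0`.
With 15 states:
          0    1  
>  q0     q1   q2 
   q1     q3   q4 
   q2     q5   q6 
   q3     q7   q8 
   q4     q9  q10 
   q5    q11  q12 
   q6    q13  q14 
 * q7     q7   q8 
 * q8     q9  q10 
 * q9    q11  q12 
 * q10   q13  q14 
   q11    q7   q8 
   q12    q9  q10 
   q13   q11  q12 
   q14   q13  q14 
(> = start, * = accepting)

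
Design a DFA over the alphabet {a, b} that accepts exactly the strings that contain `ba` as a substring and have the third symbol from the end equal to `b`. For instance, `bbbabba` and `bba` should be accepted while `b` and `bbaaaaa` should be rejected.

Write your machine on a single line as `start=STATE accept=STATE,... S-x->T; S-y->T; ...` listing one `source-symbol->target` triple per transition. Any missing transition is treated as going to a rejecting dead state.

Run two small machines in parallel and take their product. One (3 states) tracks whether and how much of `ba` has been seen; the other (15 states) tracks the last 3 symbols read. Each combined state is a pair, one component from each; accept when both components accept. Minimizing collapses redundant product states.
An 11-state machine:
          a    b  
>  S0     S0   S1 
   S1     S2   S3 
   S2     S4   S5 
   S3     S6   S3 
 * S4     S7   S8 
 * S5     S2   S9 
 * S6     S4   S5 
   S7     S7   S8 
   S8     S2   S9 
   S9     S6  S10 
 * S10    S6  S10 
(> = start, * = accepting)

start=S0; accept=S4,S5,S6,S10; S0-a->S0; S0-b->S1; S1-a->S2; S1-b->S3; S2-a->S4; S2-b->S5; S3-a->S6; S3-b->S3; S4-a->S7; S4-b->S8; S5-a->S2; S5-b->S9; S6-a->S4; S6-b->S5; S7-a->S7; S7-b->S8; S8-a->S2; S8-b->S9; S9-a->S6; S9-b->S10; S10-a->S6; S10-b->S10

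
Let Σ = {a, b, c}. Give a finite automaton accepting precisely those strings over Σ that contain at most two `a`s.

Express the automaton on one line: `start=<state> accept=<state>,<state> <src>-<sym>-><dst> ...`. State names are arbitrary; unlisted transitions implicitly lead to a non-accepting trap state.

start=s0 accept=s0,s1,s2 s0-a->s1 s0-b->s0 s0-c->s0 s1-a->s2 s1-b->s1 s1-c->s1 s2-a->s3 s2-b->s2 s2-c->s2 s3-a->s3 s3-b->s3 s3-c->s3

Only the number of `a`s matters, and only up to 3. Make a chain s0 → s1 → s2 → s3 advanced by each `a` (with s3 absorbing); every other symbol self-loops. The accepting set is {s0, s1, s2}.
A 4-state machine:
        a   b   c  
>* s0   s1  s0  s0 
 * s1   s2  s1  s1 
 * s2   s3  s2  s2 
   s3   s3  s3  s3 
(> = start, * = accepting)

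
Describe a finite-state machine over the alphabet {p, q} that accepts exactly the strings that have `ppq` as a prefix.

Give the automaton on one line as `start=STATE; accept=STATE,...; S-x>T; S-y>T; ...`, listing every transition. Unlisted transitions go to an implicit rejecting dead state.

Check the first 3 symbols one by one: s0 through s2 record how many have matched `ppq` so far; any wrong symbol goes to the dead state s4. After all 3 match we enter the accepting sink s3.
        p   q  
>  s0   s1  s4 
   s1   s2  s4 
   s2   s4  s3 
 * s3   s3  s3 
   s4   s4  s4 
(> = start, * = accepting)

start=s0; accept=s3; s0-p>s1; s0-q>s4; s1-p>s2; s1-q>s4; s2-p>s4; s2-q>s3; s3-p>s3; s3-q>s3; s4-p>s4; s4-q>s4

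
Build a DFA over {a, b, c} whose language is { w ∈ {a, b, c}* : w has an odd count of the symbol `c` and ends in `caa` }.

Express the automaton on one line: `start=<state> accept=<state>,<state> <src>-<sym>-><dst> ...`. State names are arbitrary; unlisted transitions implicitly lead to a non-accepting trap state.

start=s0 accept=s5 s0-a->s0 s0-b->s0 s0-c->s1 s1-a->s2 s1-b->s3 s1-c->s4 s2-a->s5 s2-b->s3 s2-c->s4 s3-a->s3 s3-b->s3 s3-c->s4 s4-a->s6 s4-b->s0 s4-c->s1 s5-a->s3 s5-b->s3 s5-c->s4 s6-a->s7 s6-b->s0 s6-c->s1 s7-a->s0 s7-b->s0 s7-c->s1

Build one automaton per condition and run them in lockstep. The first has 2 states tracking the count of `c`s modulo 2; the second has 4 states tracking how much of the suffix `caa` has currently been matched. A product state is a pair (one from each), accepting exactly when both do.
With 8 states:
        a   b   c  
>  s0   s0  s0  s1 
   s1   s2  s3  s4 
   s2   s5  s3  s4 
   s3   s3  s3  s4 
   s4   s6  s0  s1 
 * s5   s3  s3  s4 
   s6   s7  s0  s1 
   s7   s0  s0  s1 
(> = start, * = accepting)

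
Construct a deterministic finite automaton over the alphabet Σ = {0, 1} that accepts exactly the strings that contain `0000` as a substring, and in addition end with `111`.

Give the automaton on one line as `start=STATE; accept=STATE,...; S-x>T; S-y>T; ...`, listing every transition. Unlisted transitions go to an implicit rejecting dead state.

start=A; accept=H; A-0>B; A-1>A; B-0>C; B-1>A; C-0>D; C-1>A; D-0>E; D-1>A; E-0>E; E-1>F; F-0>E; F-1>G; G-0>E; G-1>H; H-0>E; H-1>H

Build one automaton per condition and run them in lockstep. The first has 5 states tracking whether and how much of `0000` has been seen; the second has 4 states tracking how much of the suffix `111` has currently been matched. A product state is a pair (one from each), accepting exactly when both do. After merging equivalent states the machine shrinks.
An 8-state machine:
       0  1 
>  A   B  A 
   B   C  A 
   C   D  A 
   D   E  A 
   E   E  F 
   F   E  G 
   G   E  H 
 * H   E  H 
(> = start, * = accepting)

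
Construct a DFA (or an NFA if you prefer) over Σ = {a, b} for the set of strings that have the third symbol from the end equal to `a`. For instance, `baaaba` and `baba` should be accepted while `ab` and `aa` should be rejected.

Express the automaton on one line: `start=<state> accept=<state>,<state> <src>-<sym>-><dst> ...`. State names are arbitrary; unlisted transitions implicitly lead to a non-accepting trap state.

start=S0 accept=S7,S8,S9,S10 S0-a->S1 S0-b->S2 S1-a->S3 S1-b->S4 S2-a->S5 S2-b->S6 S3-a->S7 S3-b->S8 S4-a->S9 S4-b->S10 S5-a->S11 S5-b->S12 S6-a->S13 S6-b->S14 S7-a->S7 S7-b->S8 S8-a->S9 S8-b->S10 S9-a->S11 S9-b->S12 S10-a->S13 S10-b->S14 S11-a->S7 S11-b->S8 S12-a->S9 S12-b->S10 S13-a->S11 S13-b->S12 S14-a->S13 S14-b->S14

A DFA must remember the last 3 symbols (since which symbol is third-to-last isn't known until the input ends). Use one state per possible window of the last ≤3 symbols; accept from those whose window starts with `a`.
With 15 states:
          a    b  
>  S0     S1   S2 
   S1     S3   S4 
   S2     S5   S6 
   S3     S7   S8 
   S4     S9  S10 
   S5    S11  S12 
   S6    S13  S14 
 * S7     S7   S8 
 * S8     S9  S10 
 * S9    S11  S12 
 * S10   S13  S14 
   S11    S7   S8 
   S12    S9  S10 
   S13   S11  S12 
   S14   S13  S14 
(> = start, * = accepting)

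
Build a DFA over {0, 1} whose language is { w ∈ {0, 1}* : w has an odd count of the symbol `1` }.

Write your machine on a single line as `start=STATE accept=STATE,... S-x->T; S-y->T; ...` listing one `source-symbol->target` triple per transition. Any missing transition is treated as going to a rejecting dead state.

start=S0; accept=S1; S0-0->S0; S0-1->S1; S1-0->S1; S1-1->S0

The only thing that matters is how many `1`s have appeared, reduced mod 2. Use one state per residue: S0 for 0, …, S1 for 1. Reading `1` moves to the next residue; anything else stays put. S1 is accepting.
A 2-state machine:
        0   1  
>  S0   S0  S1 
 * S1   S1  S0 
(> = start, * = accepting)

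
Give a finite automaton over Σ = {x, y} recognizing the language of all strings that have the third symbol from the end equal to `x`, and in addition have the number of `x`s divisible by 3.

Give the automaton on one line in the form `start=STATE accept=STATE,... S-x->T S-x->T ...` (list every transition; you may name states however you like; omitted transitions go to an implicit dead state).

Build one automaton per condition and run them in lockstep. The first has 15 states tracking the last 3 symbols read; the second has 3 states tracking the count of `x`s modulo 3. A product state is a pair (one from each), accepting exactly when both do. Minimizing collapses redundant product states.
With 14 states:
          x    y  
>  S0     S1   S0 
   S1     S2   S3 
   S2     S4   S5 
   S3     S6   S3 
 * S4     S1   S7 
   S5     S8   S9 
   S6    S10   S5 
 * S7     S1  S11 
 * S8     S1  S12 
   S9    S13   S9 
   S10    S1   S7 
 * S11    S1   S0 
   S12    S1  S11 
   S13    S1  S12 
(> = start, * = accepting)

start=S0 accept=S4,S7,S8,S11 S0-x->S1 S0-y->S0 S1-x->S2 S1-y->S3 S2-x->S4 S2-y->S5 S3-x->S6 S3-y->S3 S4-x->S1 S4-y->S7 S5-x->S8 S5-y->S9 S6-x->S10 S6-y->S5 S7-x->S1 S7-y->S11 S8-x->S1 S8-y->S12 S9-x->S13 S9-y->S9 S10-x->S1 S10-y->S7 S11-x->S1 S11-y->S0 S12-x->S1 S12-y->S11 S13-x->S1 S13-y->S12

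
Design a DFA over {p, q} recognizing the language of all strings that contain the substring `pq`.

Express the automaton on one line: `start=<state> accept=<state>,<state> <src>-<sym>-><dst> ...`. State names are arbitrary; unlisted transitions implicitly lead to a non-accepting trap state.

start=S0 accept=S2 S0-p->S1 S0-q->S0 S1-p->S1 S1-q->S2 S2-p->S2 S2-q->S2

Track how much of `pq` has been matched so far: state S0 is no progress, S2 is the absorbing accept state reached once `pq` has occurred. Intermediate states record partial matches; on a mismatch, fall back to the longest reusable overlap.
3 states suffice.
        p   q  
>  S0   S1  S0 
   S1   S1  S2 
 * S2   S2  S2 
(> = start, * = accepting)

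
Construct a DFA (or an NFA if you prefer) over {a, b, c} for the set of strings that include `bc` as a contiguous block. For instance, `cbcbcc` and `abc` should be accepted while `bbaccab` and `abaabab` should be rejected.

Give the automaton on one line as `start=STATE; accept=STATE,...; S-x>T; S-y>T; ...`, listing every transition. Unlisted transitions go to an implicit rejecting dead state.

Track how much of `bc` has been matched so far: state S0 is no progress, S2 is the absorbing accept state reached once `bc` has occurred. Intermediate states record partial matches; on a mismatch, fall back to the longest reusable overlap.
A 3-state machine:
        a   b   c  
>  S0   S0  S1  S0 
   S1   S0  S1  S2 
 * S2   S2  S2  S2 
(> = start, * = accepting)

start=S0; accept=S2; S0-a>S0; S0-b>S1; S0-c>S0; S1-a>S0; S1-b>S1; S1-c>S2; S2-a>S2; S2-b>S2; S2-c>S2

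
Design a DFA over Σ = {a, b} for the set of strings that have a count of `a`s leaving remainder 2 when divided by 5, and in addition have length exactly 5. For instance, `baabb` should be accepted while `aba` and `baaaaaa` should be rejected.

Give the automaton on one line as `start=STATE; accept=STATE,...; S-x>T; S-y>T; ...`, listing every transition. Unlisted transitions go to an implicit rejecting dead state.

start=q0; accept=q12; q0-a>q1; q0-b>q2; q1-a>q3; q1-b>q4; q2-a>q4; q2-b>q5; q3-a>q6; q3-b>q7; q4-a>q7; q4-b>q8; q5-a>q8; q5-b>q9; q6-a>q6; q6-b>q6; q7-a>q6; q7-b>q10; q8-a>q10; q8-b>q11; q9-a>q11; q9-b>q6; q10-a>q6; q10-b>q12; q11-a>q12; q11-b>q6; q12-a>q6; q12-b>q6

Handle the two conditions separately and then intersect. The first has 5 states tracking the count of `a`s modulo 5; the second has 7 states tracking the input length, saturating at 6. A product state is a pair (one from each), accepting exactly when both do. After merging equivalent states the machine shrinks.
13 states suffice.
          a    b  
>  q0     q1   q2 
   q1     q3   q4 
   q2     q4   q5 
   q3     q6   q7 
   q4     q7   q8 
   q5     q8   q9 
   q6     q6   q6 
   q7     q6  q10 
   q8    q10  q11 
   q9    q11   q6 
   q10    q6  q12 
   q11   q12   q6 
 * q12    q6   q6 
(> = start, * = accepting)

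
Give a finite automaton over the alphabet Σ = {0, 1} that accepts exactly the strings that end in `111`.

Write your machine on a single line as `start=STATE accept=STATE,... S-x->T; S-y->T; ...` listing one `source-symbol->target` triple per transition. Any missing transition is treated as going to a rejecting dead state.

Remember how much of `111` the current input suffix matches. State q0 means no match yet; q1 means the last symbol is `1`; q2 means the last 2 symbols are `11`; q3 means the last 3 symbols are `111`. Only q3 accepts. On a mismatch, fall back to the longest proper suffix that is still a prefix of `111`.
4 states suffice.
        0   1  
>  q0   q0  q1 
   q1   q0  q2 
   q2   q0  q3 
 * q3   q0  q3 
(> = start, * = accepting)

start=q0; accept=q3; q0-0->q0; q0-1->q1; q1-0->q0; q1-1->q2; q2-0->q0; q2-1->q3; q3-0->q0; q3-1->q3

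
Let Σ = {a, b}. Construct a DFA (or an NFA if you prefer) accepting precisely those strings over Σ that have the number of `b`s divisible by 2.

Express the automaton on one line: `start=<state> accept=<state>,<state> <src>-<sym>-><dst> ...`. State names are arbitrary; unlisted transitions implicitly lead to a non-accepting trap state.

start=s0 accept=s0 s0-a->s0 s0-b->s1 s1-a->s1 s1-b->s0

Keep the running count of `b`s modulo 2: each `b` advances along the cycle s0 → s1 → s0 while other symbols loop. Accept at s0.
With 2 states:
        a   b  
>* s0   s0  s1 
   s1   s1  s0 
(> = start, * = accepting)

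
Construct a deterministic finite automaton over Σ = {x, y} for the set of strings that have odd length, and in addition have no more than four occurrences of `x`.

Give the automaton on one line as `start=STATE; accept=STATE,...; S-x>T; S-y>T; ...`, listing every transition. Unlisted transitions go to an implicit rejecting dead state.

start=S0; accept=S1,S2,S5,S6,S10; S0-x>S1; S0-y>S2; S1-x>S3; S1-y>S4; S2-x>S4; S2-y>S0; S3-x>S5; S3-y>S6; S4-x>S6; S4-y>S1; S5-x>S7; S5-y>S8; S6-x>S8; S6-y>S3; S7-x>S9; S7-y>S10; S8-x>S10; S8-y>S5; S9-x>S11; S9-y>S11; S10-x>S11; S10-y>S7; S11-x>S9; S11-y>S9

Run two small machines in parallel and take their product. One (2 states) tracks the input length modulo 2; the other (6 states) tracks the count of `x`s, saturating at 5. Each combined state is a pair, one component from each; accept when both components accept.
12 states suffice.
          x    y  
>  S0     S1   S2 
 * S1     S3   S4 
 * S2     S4   S0 
   S3     S5   S6 
   S4     S6   S1 
 * S5     S7   S8 
 * S6     S8   S3 
   S7     S9  S10 
   S8    S10   S5 
   S9    S11  S11 
 * S10   S11   S7 
   S11    S9   S9 
(> = start, * = accepting)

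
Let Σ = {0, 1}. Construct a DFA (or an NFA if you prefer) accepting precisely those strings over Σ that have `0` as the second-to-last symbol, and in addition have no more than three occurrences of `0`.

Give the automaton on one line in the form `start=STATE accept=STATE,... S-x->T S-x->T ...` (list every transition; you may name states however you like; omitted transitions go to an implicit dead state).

Handle the two conditions separately and then intersect. The first has 7 states tracking the last 2 symbols read; the second has 5 states tracking the count of `0`s, saturating at 4. A product state is a pair (one from each), accepting exactly when both do.
          0    1  
>  S0     S1   S2 
   S1     S3   S4 
   S2     S5   S6 
 * S3     S7   S8 
 * S4     S9  S10 
   S5     S3   S4 
   S6     S5   S6 
 * S7    S11  S12 
 * S8    S13  S14 
   S9     S7   S8 
   S10    S9  S10 
   S11   S11  S15 
 * S12   S16  S17 
   S13   S11  S12 
   S14   S13  S14 
   S15   S16  S18 
   S16   S11  S15 
   S17   S16  S17 
   S18   S16  S18 
(> = start, * = accepting)

start=S0 accept=S3,S4,S7,S8,S12 S0-0->S1 S0-1->S2 S1-0->S3 S1-1->S4 S2-0->S5 S2-1->S6 S3-0->S7 S3-1->S8 S4-0->S9 S4-1->S10 S5-0->S3 S5-1->S4 S6-0->S5 S6-1->S6 S7-0->S11 S7-1->S12 S8-0->S13 S8-1->S14 S9-0->S7 S9-1->S8 S10-0->S9 S10-1->S10 S11-0->S11 S11-1->S15 S12-0->S16 S12-1->S17 S13-0->S11 S13-1->S12 S14-0->S13 S14-1->S14 S15-0->S16 S15-1->S18 S16-0->S11 S16-1->S15 S17-0->S16 S17-1->S17 S18-0->S16 S18-1->S18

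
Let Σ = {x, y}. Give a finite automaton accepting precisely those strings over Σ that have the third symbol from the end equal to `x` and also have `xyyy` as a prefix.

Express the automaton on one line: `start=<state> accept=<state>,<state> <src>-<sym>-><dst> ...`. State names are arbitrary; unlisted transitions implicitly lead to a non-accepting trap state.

Handle the two conditions separately and then intersect. One (15 states) tracks the last 3 symbols read; the other (6 states) tracks whether the input so far still matches the prefix `xyyy`. Each combined state is a pair, one component from each; accept when both components accept. Minimizing collapses redundant product states.
13 states suffice.
          x    y  
>  s0     s1   s2 
   s1     s2   s3 
   s2     s2   s2 
   s3     s2   s4 
   s4     s2   s5 
   s5     s6   s5 
   s6     s7   s8 
   s7     s9  s10 
   s8    s11  s12 
 * s9     s9  s10 
 * s10   s11  s12 
 * s11    s7   s8 
 * s12    s6   s5 
(> = start, * = accepting)

start=s0 accept=s9,s10,s11,s12 s0-x->s1 s0-y->s2 s1-x->s2 s1-y->s3 s2-x->s2 s2-y->s2 s3-x->s2 s3-y->s4 s4-x->s2 s4-y->s5 s5-x->s6 s5-y->s5 s6-x->s7 s6-y->s8 s7-x->s9 s7-y->s10 s8-x->s11 s8-y->s12 s9-x->s9 s9-y->s10 s10-x->s11 s10-y->s12 s11-x->s7 s11-y->s8 s12-x->s6 s12-y->s5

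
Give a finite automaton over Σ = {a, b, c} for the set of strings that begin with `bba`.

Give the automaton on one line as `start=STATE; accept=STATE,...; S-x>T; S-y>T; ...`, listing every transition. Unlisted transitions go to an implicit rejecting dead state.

start=S0; accept=S3; S0-a>S4; S0-b>S1; S0-c>S4; S1-a>S4; S1-b>S2; S1-c>S4; S2-a>S3; S2-b>S4; S2-c>S4; S3-a>S3; S3-b>S3; S3-c>S3; S4-a>S4; S4-b>S4; S4-c>S4

Check the first 3 symbols one by one: S0 through S2 record how many have matched `bba` so far; any wrong symbol goes to the dead state S4. After all 3 match we enter the accepting sink S3.
        a   b   c  
>  S0   S4  S1  S4 
   S1   S4  S2  S4 
   S2   S3  S4  S4 
 * S3   S3  S3  S3 
   S4   S4  S4  S4 
(> = start, * = accepting)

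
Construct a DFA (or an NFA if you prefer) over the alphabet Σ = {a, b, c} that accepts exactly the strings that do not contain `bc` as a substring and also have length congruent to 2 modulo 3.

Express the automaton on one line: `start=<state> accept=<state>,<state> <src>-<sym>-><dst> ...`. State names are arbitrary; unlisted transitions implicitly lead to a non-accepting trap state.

start=q0 accept=q3,q4 q0-a->q1 q0-b->q2 q0-c->q1 q1-a->q3 q1-b->q4 q1-c->q3 q2-a->q3 q2-b->q4 q2-c->q5 q3-a->q0 q3-b->q6 q3-c->q0 q4-a->q0 q4-b->q6 q4-c->q7 q5-a->q7 q5-b->q7 q5-c->q7 q6-a->q1 q6-b->q2 q6-c->q8 q7-a->q8 q7-b->q8 q7-c->q8 q8-a->q5 q8-b->q5 q8-c->q5

Handle the two conditions separately and then intersect. The first has 3 states tracking partial matches of the forbidden pattern `bc`; the second has 3 states tracking the input length modulo 3. A product state is a pair (one from each), accepting exactly when both do.
A 9-state machine:
        a   b   c  
>  q0   q1  q2  q1 
   q1   q3  q4  q3 
   q2   q3  q4  q5 
 * q3   q0  q6  q0 
 * q4   q0  q6  q7 
   q5   q7  q7  q7 
   q6   q1  q2  q8 
   q7   q8  q8  q8 
   q8   q5  q5  q5 
(> = start, * = accepting)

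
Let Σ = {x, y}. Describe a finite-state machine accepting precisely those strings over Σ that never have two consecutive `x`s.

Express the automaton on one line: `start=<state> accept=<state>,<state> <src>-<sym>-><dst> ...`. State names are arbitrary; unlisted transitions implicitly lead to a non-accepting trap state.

start=A accept=A,B A-x->B A-y->A B-x->C B-y->A C-x->C C-y->C

This is the complement of 'contains `xx`'. Use the same substring-matching states — A through C holding how much of `xx` has just been matched — but flip the accepting set: everything except the trap C accepts.
       x  y 
>* A   B  A 
 * B   C  A 
   C   C  C 
(> = start, * = accepting)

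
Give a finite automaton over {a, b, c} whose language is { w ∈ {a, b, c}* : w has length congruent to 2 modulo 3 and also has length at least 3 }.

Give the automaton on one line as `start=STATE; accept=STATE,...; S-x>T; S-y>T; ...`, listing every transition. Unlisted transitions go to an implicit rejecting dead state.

Run two small machines in parallel and take their product. One (3 states) tracks the input length modulo 3; the other (5 states) tracks the input length, saturating at 4. Each combined state is a pair, one component from each; accept when both components accept. Equivalent product states are then merged.
With 6 states:
        a   b   c  
>  s0   s1  s1  s1 
   s1   s2  s2  s2 
   s2   s3  s3  s3 
   s3   s4  s4  s4 
   s4   s5  s5  s5 
 * s5   s3  s3  s3 
(> = start, * = accepting)

start=s0; accept=s5; s0-a>s1; s0-b>s1; s0-c>s1; s1-a>s2; s1-b>s2; s1-c>s2; s2-a>s3; s2-b>s3; s2-c>s3; s3-a>s4; s3-b>s4; s3-c>s4; s4-a>s5; s4-b>s5; s4-c>s5; s5-a>s3; s5-b>s3; s5-c>s3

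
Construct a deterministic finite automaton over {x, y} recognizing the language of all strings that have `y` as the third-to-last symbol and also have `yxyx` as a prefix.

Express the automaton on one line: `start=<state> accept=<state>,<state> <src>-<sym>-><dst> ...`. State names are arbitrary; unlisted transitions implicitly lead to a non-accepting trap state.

Build one automaton per condition and run them in lockstep. One (15 states) tracks the last 3 symbols read; the other (6 states) tracks whether the input so far still matches the prefix `yxyx`. Each combined state is a pair, one component from each; accept when both components accept.
24 states suffice.
          x    y  
>  S0     S1   S2 
   S1     S3   S4 
   S2     S5   S6 
   S3     S7   S8 
   S4     S9  S10 
   S5    S11  S12 
   S6    S13  S14 
   S7     S7   S8 
   S8     S9  S10 
   S9    S11  S15 
   S10   S13  S14 
   S11    S7   S8 
   S12   S16  S10 
   S13   S11  S15 
   S14   S13  S14 
   S15    S9  S10 
   S16   S17  S18 
 * S17   S19  S20 
 * S18   S16  S21 
   S19   S19  S20 
   S20   S16  S21 
   S21   S22  S23 
 * S22   S17  S18 
 * S23   S22  S23 
(> = start, * = accepting)

start=S0 accept=S17,S18,S22,S23 S0-x->S1 S0-y->S2 S1-x->S3 S1-y->S4 S2-x->S5 S2-y->S6 S3-x->S7 S3-y->S8 S4-x->S9 S4-y->S10 S5-x->S11 S5-y->S12 S6-x->S13 S6-y->S14 S7-x->S7 S7-y->S8 S8-x->S9 S8-y->S10 S9-x->S11 S9-y->S15 S10-x->S13 S10-y->S14 S11-x->S7 S11-y->S8 S12-x->S16 S12-y->S10 S13-x->S11 S13-y->S15 S14-x->S13 S14-y->S14 S15-x->S9 S15-y->S10 S16-x->S17 S16-y->S18 S17-x->S19 S17-y->S20 S18-x->S16 S18-y->S21 S19-x->S19 S19-y->S20 S20-x->S16 S20-y->S21 S21-x->S22 S21-y->S23 S22-x->S17 S22-y->S18 S23-x->S22 S23-y->S23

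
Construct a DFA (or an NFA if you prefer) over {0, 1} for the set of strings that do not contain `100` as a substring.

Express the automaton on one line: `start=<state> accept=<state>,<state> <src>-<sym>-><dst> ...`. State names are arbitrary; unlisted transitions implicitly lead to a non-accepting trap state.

This is the complement of 'contains `100`'. Use the same substring-matching states — S0 through S3 holding how much of `100` has just been matched — but flip the accepting set: everything except the trap S3 accepts.
        0   1  
>* S0   S0  S1 
 * S1   S2  S1 
 * S2   S3  S1 
   S3   S3  S3 
(> = start, * = accepting)

start=S0 accept=S0,S1,S2 S0-0->S0 S0-1->S1 S1-0->S2 S1-1->S1 S2-0->S3 S2-1->S1 S3-0->S3 S3-1->S3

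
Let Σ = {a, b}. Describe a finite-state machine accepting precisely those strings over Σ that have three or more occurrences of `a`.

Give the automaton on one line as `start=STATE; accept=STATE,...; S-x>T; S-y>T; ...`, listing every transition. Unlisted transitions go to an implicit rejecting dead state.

start=q0; accept=q3,q4; q0-a>q1; q0-b>q0; q1-a>q2; q1-b>q1; q2-a>q3; q2-b>q2; q3-a>q4; q3-b>q3; q4-a>q4; q4-b>q4

Only the number of `a`s matters, and only up to 4. Make a chain q0 → q1 → q2 → q3 → q4 advanced by each `a` (with q4 absorbing); every other symbol self-loops. The accepting set is {q3, q4}.
5 states suffice.
        a   b  
>  q0   q1  q0 
   q1   q2  q1 
   q2   q3  q2 
 * q3   q4  q3 
 * q4   q4  q4 
(> = start, * = accepting)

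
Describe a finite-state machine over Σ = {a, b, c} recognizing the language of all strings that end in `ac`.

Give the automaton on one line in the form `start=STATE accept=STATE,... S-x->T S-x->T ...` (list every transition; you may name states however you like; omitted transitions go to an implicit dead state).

Remember how much of `ac` the current input suffix matches. State q0 means no match yet; q1 means the last symbol is `a`; q2 means the last 2 symbols are `ac`. Only q2 accepts. On a mismatch, fall back to the longest proper suffix that is still a prefix of `ac`.
A 3-state machine:
        a   b   c  
>  q0   q1  q0  q0 
   q1   q1  q0  q2 
 * q2   q1  q0  q0 
(> = start, * = accepting)

start=q0 accept=q2 q0-a->q1 q0-b->q0 q0-c->q0 q1-a->q1 q1-b->q0 q1-c->q2 q2-a->q1 q2-b->q0 q2-c->q0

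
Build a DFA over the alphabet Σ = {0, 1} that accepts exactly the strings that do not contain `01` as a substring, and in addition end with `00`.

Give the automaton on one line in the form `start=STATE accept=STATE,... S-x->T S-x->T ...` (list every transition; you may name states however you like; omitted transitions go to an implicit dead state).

start=q0 accept=q2 q0-0->q1 q0-1->q0 q1-0->q2 q1-1->q3 q2-0->q2 q2-1->q3 q3-0->q3 q3-1->q3

Build one automaton per condition and run them in lockstep. The first has 3 states tracking partial matches of the forbidden pattern `01`; the second has 3 states tracking how much of the suffix `00` has currently been matched. A product state is a pair (one from each), accepting exactly when both do. Equivalent product states are then merged.
A 4-state machine:
        0   1  
>  q0   q1  q0 
   q1   q2  q3 
 * q2   q2  q3 
   q3   q3  q3 
(> = start, * = accepting)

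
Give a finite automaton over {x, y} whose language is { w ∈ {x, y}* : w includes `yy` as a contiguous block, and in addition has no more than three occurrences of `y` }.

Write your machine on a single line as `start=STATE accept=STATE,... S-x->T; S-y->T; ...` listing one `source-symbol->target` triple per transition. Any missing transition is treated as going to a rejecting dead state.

Run two small machines in parallel and take their product. One (3 states) tracks whether and how much of `yy` has been seen; the other (5 states) tracks the count of `y`s, saturating at 4. Each combined state is a pair, one component from each; accept when both components accept.
With 12 states:
          x    y  
>  q0     q0   q1 
   q1     q2   q3 
   q2     q2   q4 
 * q3     q3   q5 
   q4     q6   q5 
 * q5     q5   q7 
   q6     q6   q8 
   q7     q7   q7 
   q8     q9   q7 
   q9     q9  q10 
   q10   q11   q7 
   q11   q11  q10 
(> = start, * = accepting)

start=q0; accept=q3,q5; q0-x->q0; q0-y->q1; q1-x->q2; q1-y->q3; q2-x->q2; q2-y->q4; q3-x->q3; q3-y->q5; q4-x->q6; q4-y->q5; q5-x->q5; q5-y->q7; q6-x->q6; q6-y->q8; q7-x->q7; q7-y->q7; q8-x->q9; q8-y->q7; q9-x->q9; q9-y->q10; q10-x->q11; q10-y->q7; q11-x->q11; q11-y->q10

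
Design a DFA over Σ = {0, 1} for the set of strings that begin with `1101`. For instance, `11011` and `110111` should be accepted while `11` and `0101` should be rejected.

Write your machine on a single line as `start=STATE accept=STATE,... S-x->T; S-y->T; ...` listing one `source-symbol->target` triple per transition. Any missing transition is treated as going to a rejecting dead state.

start=A; accept=E; A-0->F; A-1->B; B-0->F; B-1->C; C-0->D; C-1->F; D-0->F; D-1->E; E-0->E; E-1->E; F-0->F; F-1->F

Check the first 4 symbols one by one: A through D record how many have matched `1101` so far; any wrong symbol goes to the dead state F. After all 4 match we enter the accepting sink E.
A 6-state machine:
       0  1 
>  A   F  B 
   B   F  C 
   C   D  F 
   D   F  E 
 * E   E  E 
   F   F  F 
(> = start, * = accepting)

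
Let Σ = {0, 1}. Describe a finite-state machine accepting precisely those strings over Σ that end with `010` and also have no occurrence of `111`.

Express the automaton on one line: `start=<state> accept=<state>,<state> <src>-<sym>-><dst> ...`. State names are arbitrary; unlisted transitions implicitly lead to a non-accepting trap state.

start=s0 accept=s5 s0-0->s1 s0-1->s2 s1-0->s1 s1-1->s3 s2-0->s1 s2-1->s4 s3-0->s5 s3-1->s4 s4-0->s1 s4-1->s6 s5-0->s1 s5-1->s3 s6-0->s6 s6-1->s6

Build one automaton per condition and run them in lockstep. The first has 4 states tracking how much of the suffix `010` has currently been matched; the second has 4 states tracking partial matches of the forbidden pattern `111`. A product state is a pair (one from each), accepting exactly when both do. Equivalent product states are then merged.
With 7 states:
        0   1  
>  s0   s1  s2 
   s1   s1  s3 
   s2   s1  s4 
   s3   s5  s4 
   s4   s1  s6 
 * s5   s1  s3 
   s6   s6  s6 
(> = start, * = accepting)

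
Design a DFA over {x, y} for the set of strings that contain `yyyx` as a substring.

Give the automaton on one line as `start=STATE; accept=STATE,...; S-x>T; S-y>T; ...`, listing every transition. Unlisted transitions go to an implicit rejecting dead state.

Track how much of `yyyx` has been matched so far: state S0 is no progress, S4 is the absorbing accept state reached once `yyyx` has occurred. Intermediate states record partial matches; on a mismatch, fall back to the longest reusable overlap.
        x   y  
>  S0   S0  S1 
   S1   S0  S2 
   S2   S0  S3 
   S3   S4  S3 
 * S4   S4  S4 
(> = start, * = accepting)

start=S0; accept=S4; S0-x>S0; S0-y>S1; S1-x>S0; S1-y>S2; S2-x>S0; S2-y>S3; S3-x>S4; S3-y>S3; S4-x>S4; S4-y>S4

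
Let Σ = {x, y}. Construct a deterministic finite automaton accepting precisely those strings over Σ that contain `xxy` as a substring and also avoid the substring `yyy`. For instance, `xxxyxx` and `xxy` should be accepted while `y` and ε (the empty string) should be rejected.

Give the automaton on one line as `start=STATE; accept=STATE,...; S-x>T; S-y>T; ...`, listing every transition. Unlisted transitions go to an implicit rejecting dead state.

Run two small machines in parallel and take their product. One (4 states) tracks whether and how much of `xxy` has been seen; the other (4 states) tracks partial matches of the forbidden pattern `yyy`. Each combined state is a pair, one component from each; accept when both components accept.
       x  y 
>  A   B  C 
   B   D  C 
   C   B  E 
   D   D  F 
   E   B  G 
 * F   H  I 
   G   J  G 
 * H   H  F 
 * I   H  K 
   J   L  G 
   K   K  K 
   L   L  K 
(> = start, * = accepting)

start=A; accept=F,H,I; A-x>B; A-y>C; B-x>D; B-y>C; C-x>B; C-y>E; D-x>D; D-y>F; E-x>B; E-y>G; F-x>H; F-y>I; G-x>J; G-y>G; H-x>H; H-y>F; I-x>H; I-y>K; J-x>L; J-y>G; K-x>K; K-y>K; L-x>L; L-y>K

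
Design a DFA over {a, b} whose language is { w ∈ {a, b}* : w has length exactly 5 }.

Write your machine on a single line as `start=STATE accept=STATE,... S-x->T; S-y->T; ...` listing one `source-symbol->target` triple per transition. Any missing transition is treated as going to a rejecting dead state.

start=q0; accept=q5; q0-a->q1; q0-b->q1; q1-a->q2; q1-b->q2; q2-a->q3; q2-b->q3; q3-a->q4; q3-b->q4; q4-a->q5; q4-b->q5; q5-a->q6; q5-b->q6; q6-a->q6; q6-b->q6

Count input length up to 6: every symbol moves from q0 toward q6, which means 'more than 5' and absorbs. Accept from {q5}.
With 7 states:
        a   b  
>  q0   q1  q1 
   q1   q2  q2 
   q2   q3  q3 
   q3   q4  q4 
   q4   q5  q5 
 * q5   q6  q6 
   q6   q6  q6 
(> = start, * = accepting)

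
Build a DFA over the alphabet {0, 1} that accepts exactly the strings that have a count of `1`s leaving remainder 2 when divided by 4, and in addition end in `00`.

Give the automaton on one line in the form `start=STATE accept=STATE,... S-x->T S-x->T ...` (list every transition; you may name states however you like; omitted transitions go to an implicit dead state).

start=s0 accept=s5 s0-0->s0 s0-1->s1 s1-0->s1 s1-1->s2 s2-0->s3 s2-1->s4 s3-0->s5 s3-1->s4 s4-0->s4 s4-1->s0 s5-0->s5 s5-1->s4

Build one automaton per condition and run them in lockstep. The first has 4 states tracking the count of `1`s modulo 4; the second has 3 states tracking how much of the suffix `00` has currently been matched. A product state is a pair (one from each), accepting exactly when both do. Minimizing collapses redundant product states.
With 6 states:
        0   1  
>  s0   s0  s1 
   s1   s1  s2 
   s2   s3  s4 
   s3   s5  s4 
   s4   s4  s0 
 * s5   s5  s4 
(> = start, * = accepting)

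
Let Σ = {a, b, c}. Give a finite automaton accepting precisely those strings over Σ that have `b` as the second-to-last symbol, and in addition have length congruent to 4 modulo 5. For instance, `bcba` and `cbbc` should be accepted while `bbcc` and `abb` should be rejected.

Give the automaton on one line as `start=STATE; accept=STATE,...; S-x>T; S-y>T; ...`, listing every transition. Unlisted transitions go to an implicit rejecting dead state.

start=S0; accept=S6; S0-a>S1; S0-b>S1; S0-c>S1; S1-a>S2; S1-b>S2; S1-c>S2; S2-a>S3; S2-b>S4; S2-c>S3; S3-a>S5; S3-b>S5; S3-c>S5; S4-a>S6; S4-b>S6; S4-c>S6; S5-a>S0; S5-b>S0; S5-c>S0; S6-a>S0; S6-b>S0; S6-c>S0

Build one automaton per condition and run them in lockstep. One (13 states) tracks the last 2 symbols read; the other (5 states) tracks the input length modulo 5. Each combined state is a pair, one component from each; accept when both components accept. After merging equivalent states the machine shrinks.
        a   b   c  
>  S0   S1  S1  S1 
   S1   S2  S2  S2 
   S2   S3  S4  S3 
   S3   S5  S5  S5 
   S4   S6  S6  S6 
   S5   S0  S0  S0 
 * S6   S0  S0  S0 
(> = start, * = accepting)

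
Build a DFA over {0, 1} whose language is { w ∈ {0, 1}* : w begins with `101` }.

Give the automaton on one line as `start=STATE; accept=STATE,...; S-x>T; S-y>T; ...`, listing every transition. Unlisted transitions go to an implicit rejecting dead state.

start=A; accept=D; A-0>E; A-1>B; B-0>C; B-1>E; C-0>E; C-1>D; D-0>D; D-1>D; E-0>E; E-1>E

Check the first 3 symbols one by one: A through C record how many have matched `101` so far; any wrong symbol goes to the dead state E. After all 3 match we enter the accepting sink D.
With 5 states:
       0  1 
>  A   E  B 
   B   C  E 
   C   E  D 
 * D   D  D 
   E   E  E 
(> = start, * = accepting)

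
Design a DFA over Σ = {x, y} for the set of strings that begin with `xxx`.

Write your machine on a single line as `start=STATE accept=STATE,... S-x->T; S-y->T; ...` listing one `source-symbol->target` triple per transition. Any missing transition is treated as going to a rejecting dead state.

Walk along `xxx` while the input agrees: from A take `x` to B, and so on. Any deviation drops to the rejecting sink E. Once D is reached the prefix is confirmed and every continuation is accepted.
A 5-state machine:
       x  y 
>  A   B  E 
   B   C  E 
   C   D  E 
 * D   D  D 
   E   E  E 
(> = start, * = accepting)

start=A; accept=D; A-x->B; A-y->E; B-x->C; B-y->E; C-x->D; C-y->E; D-x->D; D-y->D; E-x->E; E-y->E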